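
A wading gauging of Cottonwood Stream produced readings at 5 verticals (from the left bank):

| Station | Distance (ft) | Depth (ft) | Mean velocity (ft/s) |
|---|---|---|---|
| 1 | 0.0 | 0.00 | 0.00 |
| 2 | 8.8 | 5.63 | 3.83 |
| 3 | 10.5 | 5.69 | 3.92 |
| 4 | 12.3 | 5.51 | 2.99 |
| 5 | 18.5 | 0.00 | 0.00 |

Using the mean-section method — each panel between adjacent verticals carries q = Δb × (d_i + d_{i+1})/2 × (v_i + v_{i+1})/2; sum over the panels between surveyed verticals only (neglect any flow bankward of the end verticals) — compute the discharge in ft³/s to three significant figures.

145 ft³/s

Panel 1-2: Δb = 8.8 ft, d̄ = (0.00+5.63)/2 = 2.815, v̄ = (0.00+3.83)/2 = 1.915 → q = 8.8×2.815×1.915 = 47.44 ft³/s
Panel 2-3: Δb = 1.7 ft, d̄ = (5.63+5.69)/2 = 5.66, v̄ = (3.83+3.92)/2 = 3.875 → q = 1.7×5.66×3.875 = 37.29 ft³/s
Panel 3-4: Δb = 1.8 ft, d̄ = (5.69+5.51)/2 = 5.6, v̄ = (3.92+2.99)/2 = 3.455 → q = 1.8×5.6×3.455 = 34.83 ft³/s
Panel 4-5: Δb = 6.2 ft, d̄ = (5.51+0.00)/2 = 2.755, v̄ = (2.99+0.00)/2 = 1.495 → q = 6.2×2.755×1.495 = 25.54 ft³/s
Q = Σ q = 145.1 ft³/s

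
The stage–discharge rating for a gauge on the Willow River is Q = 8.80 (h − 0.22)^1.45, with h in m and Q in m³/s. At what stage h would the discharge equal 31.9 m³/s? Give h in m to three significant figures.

2.65 m

h − h₀ = (Q/C)^(1/b) = (31.9/8.80)^(1/1.45) = 2.431 m
h = 0.22 + 2.431 = 2.651 m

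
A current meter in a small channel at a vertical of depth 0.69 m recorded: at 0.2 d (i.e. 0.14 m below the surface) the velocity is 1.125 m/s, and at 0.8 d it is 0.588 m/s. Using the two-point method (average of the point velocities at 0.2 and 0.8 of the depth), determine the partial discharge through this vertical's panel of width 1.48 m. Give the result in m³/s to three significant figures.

v̄ = (1.125 + 0.588) / 2 = 0.8565 m/s
q = v̄ × d × w = 0.8565 × 0.69 × 1.48 = 0.8747 m³/s

0.875 m³/s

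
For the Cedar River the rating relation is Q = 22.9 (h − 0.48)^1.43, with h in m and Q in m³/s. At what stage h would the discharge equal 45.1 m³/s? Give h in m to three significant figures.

h − h₀ = (Q/C)^(1/b) = (45.1/22.9)^(1/1.43) = 1.606 m
h = 0.48 + 1.606 = 2.086 m

2.09 m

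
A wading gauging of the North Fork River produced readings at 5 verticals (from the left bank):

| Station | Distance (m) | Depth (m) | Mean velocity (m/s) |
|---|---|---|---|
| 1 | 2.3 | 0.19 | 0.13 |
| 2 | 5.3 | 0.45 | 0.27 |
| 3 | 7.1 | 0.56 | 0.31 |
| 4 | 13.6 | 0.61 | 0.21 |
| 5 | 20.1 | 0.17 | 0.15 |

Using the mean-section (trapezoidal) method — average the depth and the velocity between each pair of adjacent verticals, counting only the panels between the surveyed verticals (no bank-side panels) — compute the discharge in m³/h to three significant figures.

Panel 1-2: Δb = 3 m, d̄ = (0.19+0.45)/2 = 0.32, v̄ = (0.13+0.27)/2 = 0.2 → q = 3×0.32×0.2 = 0.1920 m³/s
Panel 2-3: Δb = 1.8 m, d̄ = (0.45+0.56)/2 = 0.505, v̄ = (0.27+0.31)/2 = 0.29 → q = 1.8×0.505×0.29 = 0.2636 m³/s
Panel 3-4: Δb = 6.5 m, d̄ = (0.56+0.61)/2 = 0.585, v̄ = (0.31+0.21)/2 = 0.26 → q = 6.5×0.585×0.26 = 0.9887 m³/s
Panel 4-5: Δb = 6.5 m, d̄ = (0.61+0.17)/2 = 0.39, v̄ = (0.21+0.15)/2 = 0.18 → q = 6.5×0.39×0.18 = 0.4563 m³/s
Q = Σ q = 1.901 m³/s
= 1.901 × 3600 = 6842 m³/h

6840 m³/h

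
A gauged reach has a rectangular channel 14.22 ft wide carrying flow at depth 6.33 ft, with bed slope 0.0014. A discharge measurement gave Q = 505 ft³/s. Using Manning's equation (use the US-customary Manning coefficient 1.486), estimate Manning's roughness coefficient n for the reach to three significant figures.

0.0222

A = b·y = 14.22 × 6.33 = 90.01 ft²
P = b + 2y = 14.22 + 2×6.33 = 26.88 ft
R = A/P = 90.01/26.88 = 3.349 ft
n = (1.486/Q)·A·R^(2/3)·S^(1/2) = (1.486/505) × 90.01 × 2.238 × 0.03742 = 0.02218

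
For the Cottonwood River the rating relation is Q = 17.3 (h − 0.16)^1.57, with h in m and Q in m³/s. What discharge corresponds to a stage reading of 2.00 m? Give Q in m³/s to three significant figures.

45.1 m³/s

Q = 17.3 × (2.00 − 0.16)^1.57 = 17.3 × 1.84^1.57 = 45.06 m³/s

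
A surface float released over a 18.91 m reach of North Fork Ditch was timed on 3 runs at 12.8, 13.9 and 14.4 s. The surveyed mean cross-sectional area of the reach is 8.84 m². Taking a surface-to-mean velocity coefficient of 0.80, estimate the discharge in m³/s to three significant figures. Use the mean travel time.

9.76 m³/s

t̄ = (12.8 + 13.9 + 14.4) / 3 = 13.7 s
v_surface = L / t̄ = 18.91 / 13.7 = 1.380 m/s
v_mean = 0.80 × 1.380 = 1.104 m/s
Q = A × v_mean = 8.84 × 1.104 = 9.761 m³/s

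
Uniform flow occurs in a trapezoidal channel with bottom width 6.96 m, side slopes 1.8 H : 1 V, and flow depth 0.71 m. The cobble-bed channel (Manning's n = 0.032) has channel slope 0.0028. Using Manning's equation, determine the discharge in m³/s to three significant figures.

6.82 m³/s

A = (b + z·y)·y = (6.96 + 1.8×0.71)×0.71 = 5.849 m²
P = b + 2y√(1+z²) = 6.96 + 2×0.71×√(1+1.8²) = 9.884 m
R = A/P = 5.849/9.884 = 0.5918 m
Q = (1/n)·A·R^(2/3)·S^(1/2) = (1/0.032) × 5.849 × 0.5918^(2/3) × 0.0028^(1/2) = 6.817 m³/s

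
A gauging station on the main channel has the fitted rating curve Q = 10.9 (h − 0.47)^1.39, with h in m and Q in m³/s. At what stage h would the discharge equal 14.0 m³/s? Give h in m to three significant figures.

1.67 m

h − h₀ = (Q/C)^(1/b) = (14.0/10.9)^(1/1.39) = 1.197 m
h = 0.47 + 1.197 = 1.667 m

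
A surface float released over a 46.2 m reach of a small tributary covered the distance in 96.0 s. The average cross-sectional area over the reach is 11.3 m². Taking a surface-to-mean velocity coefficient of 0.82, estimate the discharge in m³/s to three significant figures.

4.46 m³/s

v_surface = L / t̄ = 46.2 / 96 = 0.4813 m/s
v_mean = 0.82 × 0.4813 = 0.3946 m/s
Q = A × v_mean = 11.3 × 0.3946 = 4.459 m³/s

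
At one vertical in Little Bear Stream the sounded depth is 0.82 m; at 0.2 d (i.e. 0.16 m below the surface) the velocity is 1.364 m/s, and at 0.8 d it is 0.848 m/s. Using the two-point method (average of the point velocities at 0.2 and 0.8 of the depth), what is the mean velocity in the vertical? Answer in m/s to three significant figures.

v̄ = (1.364 + 0.848) / 2 = 1.106 m/s

1.11 m/s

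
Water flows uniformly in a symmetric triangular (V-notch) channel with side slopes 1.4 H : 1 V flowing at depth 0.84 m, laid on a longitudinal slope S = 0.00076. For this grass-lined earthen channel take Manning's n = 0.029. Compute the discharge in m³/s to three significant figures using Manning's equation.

0.459 m³/s

A = z·y² = 1.4×0.84² = 0.9878 m²
P = 2y√(1+z²) = 2×0.84×√(1+1.4²) = 2.890 m
R = A/P = 0.9878/2.890 = 0.3418 m
Q = (1/n)·A·R^(2/3)·S^(1/2) = (1/0.029) × 0.9878 × 0.3418^(2/3) × 0.00076^(1/2) = 0.4590 m³/s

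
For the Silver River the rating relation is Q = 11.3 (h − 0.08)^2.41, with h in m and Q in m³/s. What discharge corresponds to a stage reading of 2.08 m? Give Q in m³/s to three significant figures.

60.1 m³/s

Q = 11.3 × (2.08 − 0.08)^2.41 = 11.3 × 2^2.41 = 60.06 m³/s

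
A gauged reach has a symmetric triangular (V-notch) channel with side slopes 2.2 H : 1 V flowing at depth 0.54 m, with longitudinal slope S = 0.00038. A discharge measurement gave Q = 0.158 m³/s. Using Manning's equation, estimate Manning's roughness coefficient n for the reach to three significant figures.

A = z·y² = 2.2×0.54² = 0.6415 m²
P = 2y√(1+z²) = 2×0.54×√(1+2.2²) = 2.610 m
R = A/P = 0.6415/2.610 = 0.2458 m
n = (1/Q)·A·R^(2/3)·S^(1/2) = (1/0.158) × 0.6415 × 0.3924 × 0.01949 = 0.03106

0.0311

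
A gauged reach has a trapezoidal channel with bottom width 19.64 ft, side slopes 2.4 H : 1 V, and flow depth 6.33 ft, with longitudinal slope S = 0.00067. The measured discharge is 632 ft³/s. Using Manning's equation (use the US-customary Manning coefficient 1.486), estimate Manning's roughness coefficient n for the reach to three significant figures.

0.0349

A = (b + z·y)·y = (19.64 + 2.4×6.33)×6.33 = 220.5 ft²
P = b + 2y√(1+z²) = 19.64 + 2×6.33×√(1+2.4²) = 52.56 ft
R = A/P = 220.5/52.56 = 4.195 ft
n = (1.486/Q)·A·R^(2/3)·S^(1/2) = (1.486/632) × 220.5 × 2.601 × 0.02588 = 0.03491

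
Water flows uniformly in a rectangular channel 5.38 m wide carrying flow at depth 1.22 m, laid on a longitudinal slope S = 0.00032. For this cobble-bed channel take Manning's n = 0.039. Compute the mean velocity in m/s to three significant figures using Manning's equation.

A = b·y = 5.38 × 1.22 = 6.564 m²
P = b + 2y = 5.38 + 2×1.22 = 7.820 m
R = A/P = 6.564/7.820 = 0.8393 m
Q = (1/n)·A·R^(2/3)·S^(1/2) = (1/0.039) × 6.564 × 0.8393^(2/3) × 0.00032^(1/2) = 2.679 m³/s
V = Q/A = 2.679/6.564 = 0.4081 m/s

0.408 m/s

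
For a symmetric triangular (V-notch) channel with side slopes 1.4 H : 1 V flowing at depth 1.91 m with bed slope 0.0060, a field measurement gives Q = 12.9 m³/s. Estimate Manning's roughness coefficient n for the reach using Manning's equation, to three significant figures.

0.0259

A = z·y² = 1.4×1.91² = 5.107 m²
P = 2y√(1+z²) = 2×1.91×√(1+1.4²) = 6.572 m
R = A/P = 5.107/6.572 = 0.7771 m
n = (1/Q)·A·R^(2/3)·S^(1/2) = (1/12.9) × 5.107 × 0.8453 × 0.07746 = 0.02592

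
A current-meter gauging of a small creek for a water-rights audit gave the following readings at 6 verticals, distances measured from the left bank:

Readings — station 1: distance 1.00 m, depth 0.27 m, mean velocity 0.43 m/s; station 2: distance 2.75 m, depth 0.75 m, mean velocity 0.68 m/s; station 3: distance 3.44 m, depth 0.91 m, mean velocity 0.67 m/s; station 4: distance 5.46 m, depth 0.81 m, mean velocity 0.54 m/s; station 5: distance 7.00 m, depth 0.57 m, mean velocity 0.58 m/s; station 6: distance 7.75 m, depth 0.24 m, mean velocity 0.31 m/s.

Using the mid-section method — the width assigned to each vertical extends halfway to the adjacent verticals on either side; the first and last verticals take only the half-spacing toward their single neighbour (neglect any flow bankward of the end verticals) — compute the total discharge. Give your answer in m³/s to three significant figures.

2.73 m³/s

w_1 = (2.75 − 1.00)/2 = 0.875 m; q_1 = 0.43 × 0.27 × 0.875 = 0.1016 m³/s
w_2 = (3.44 − 1.00)/2 = 1.22 m; q_2 = 0.68 × 0.75 × 1.22 = 0.6222 m³/s
w_3 = (5.46 − 2.75)/2 = 1.355 m; q_3 = 0.67 × 0.91 × 1.355 = 0.8261 m³/s
w_4 = (7.00 − 3.44)/2 = 1.78 m; q_4 = 0.54 × 0.81 × 1.78 = 0.7786 m³/s
w_5 = (7.75 − 5.46)/2 = 1.145 m; q_5 = 0.58 × 0.57 × 1.145 = 0.3785 m³/s
w_6 = (7.75 − 7.00)/2 = 0.375 m; q_6 = 0.31 × 0.24 × 0.375 = 0.02790 m³/s
Q = Σ qᵢ = 2.735 m³/s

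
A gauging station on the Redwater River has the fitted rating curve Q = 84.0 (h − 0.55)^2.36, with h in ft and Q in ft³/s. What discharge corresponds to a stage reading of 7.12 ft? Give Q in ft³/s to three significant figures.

7140 ft³/s

Q = 84.0 × (7.12 − 0.55)^2.36 = 84.0 × 6.57^2.36 = 7141 ft³/s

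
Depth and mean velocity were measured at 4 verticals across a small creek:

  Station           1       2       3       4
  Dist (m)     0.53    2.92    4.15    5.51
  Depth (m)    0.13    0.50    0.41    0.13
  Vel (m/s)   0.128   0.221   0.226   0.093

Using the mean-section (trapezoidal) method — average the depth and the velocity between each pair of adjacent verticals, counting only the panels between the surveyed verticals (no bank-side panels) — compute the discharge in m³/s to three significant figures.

0.315 m³/s

Panel 1-2: Δb = 2.39 m, d̄ = (0.13+0.50)/2 = 0.315, v̄ = (0.128+0.221)/2 = 0.1745 → q = 2.39×0.315×0.1745 = 0.1314 m³/s
Panel 2-3: Δb = 1.23 m, d̄ = (0.50+0.41)/2 = 0.455, v̄ = (0.221+0.226)/2 = 0.2235 → q = 1.23×0.455×0.2235 = 0.1251 m³/s
Panel 3-4: Δb = 1.36 m, d̄ = (0.41+0.13)/2 = 0.27, v̄ = (0.226+0.093)/2 = 0.1595 → q = 1.36×0.27×0.1595 = 0.05857 m³/s
Q = Σ q = 0.3150 m³/s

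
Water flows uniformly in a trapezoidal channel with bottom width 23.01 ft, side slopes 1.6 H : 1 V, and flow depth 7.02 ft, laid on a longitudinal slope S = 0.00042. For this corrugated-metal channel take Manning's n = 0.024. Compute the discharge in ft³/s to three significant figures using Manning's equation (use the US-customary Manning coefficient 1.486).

875 ft³/s

A = (b + z·y)·y = (23.01 + 1.6×7.02)×7.02 = 240.4 ft²
P = b + 2y√(1+z²) = 23.01 + 2×7.02×√(1+1.6²) = 49.50 ft
R = A/P = 240.4/49.50 = 4.856 ft
Q = (1.486/n)·A·R^(2/3)·S^(1/2) = (1.486/0.024) × 240.4 × 4.856^(2/3) × 0.00042^(1/2) = 874.7 ft³/s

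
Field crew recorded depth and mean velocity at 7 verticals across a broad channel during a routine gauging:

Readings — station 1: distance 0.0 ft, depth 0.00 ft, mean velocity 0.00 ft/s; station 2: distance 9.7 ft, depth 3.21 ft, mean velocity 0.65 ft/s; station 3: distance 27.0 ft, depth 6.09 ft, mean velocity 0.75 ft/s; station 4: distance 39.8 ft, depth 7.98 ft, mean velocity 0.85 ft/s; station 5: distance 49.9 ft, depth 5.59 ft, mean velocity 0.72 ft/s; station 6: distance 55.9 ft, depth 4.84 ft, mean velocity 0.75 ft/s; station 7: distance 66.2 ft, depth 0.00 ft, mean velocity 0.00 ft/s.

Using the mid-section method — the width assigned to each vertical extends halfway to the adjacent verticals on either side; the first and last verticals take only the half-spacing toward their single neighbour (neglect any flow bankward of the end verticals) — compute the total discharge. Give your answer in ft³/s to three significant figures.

237 ft³/s

w_2 = (27.0 − 0.0)/2 = 13.5 ft; q_2 = 0.65 × 3.21 × 13.5 = 28.17 ft³/s
w_3 = (39.8 − 9.7)/2 = 15.05 ft; q_3 = 0.75 × 6.09 × 15.05 = 68.74 ft³/s
w_4 = (49.9 − 27.0)/2 = 11.45 ft; q_4 = 0.85 × 7.98 × 11.45 = 77.67 ft³/s
w_5 = (55.9 − 39.8)/2 = 8.05 ft; q_5 = 0.72 × 5.59 × 8.05 = 32.40 ft³/s
w_6 = (66.2 − 49.9)/2 = 8.15 ft; q_6 = 0.75 × 4.84 × 8.15 = 29.58 ft³/s
Stations 1, 7 contribute zero (depth or velocity is 0).
Q = Σ qᵢ = 236.6 ft³/s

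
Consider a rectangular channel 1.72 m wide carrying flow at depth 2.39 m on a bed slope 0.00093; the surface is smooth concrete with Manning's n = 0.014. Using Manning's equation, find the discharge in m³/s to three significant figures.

A = b·y = 1.72 × 2.39 = 4.111 m²
P = b + 2y = 1.72 + 2×2.39 = 6.500 m
R = A/P = 4.111/6.500 = 0.6324 m
Q = (1/n)·A·R^(2/3)·S^(1/2) = (1/0.014) × 4.111 × 0.6324^(2/3) × 0.00093^(1/2) = 6.598 m³/s

6.60 m³/s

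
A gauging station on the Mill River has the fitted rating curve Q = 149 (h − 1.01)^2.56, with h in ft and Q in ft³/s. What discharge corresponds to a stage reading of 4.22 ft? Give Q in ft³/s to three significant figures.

2950 ft³/s

Q = 149 × (4.22 − 1.01)^2.56 = 149 × 3.21^2.56 = 2950 ft³/s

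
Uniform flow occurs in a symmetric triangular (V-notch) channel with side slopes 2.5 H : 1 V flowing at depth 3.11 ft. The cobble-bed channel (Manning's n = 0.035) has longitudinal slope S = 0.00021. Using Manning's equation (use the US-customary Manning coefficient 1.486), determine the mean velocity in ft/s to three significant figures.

0.786 ft/s

A = z·y² = 2.5×3.11² = 24.18 ft²
P = 2y√(1+z²) = 2×3.11×√(1+2.5²) = 16.75 ft
R = A/P = 24.18/16.75 = 1.444 ft
Q = (1.486/n)·A·R^(2/3)·S^(1/2) = (1.486/0.035) × 24.18 × 1.444^(2/3) × 0.00021^(1/2) = 19.00 ft³/s
V = Q/A = 19.00/24.18 = 0.7859 ft/s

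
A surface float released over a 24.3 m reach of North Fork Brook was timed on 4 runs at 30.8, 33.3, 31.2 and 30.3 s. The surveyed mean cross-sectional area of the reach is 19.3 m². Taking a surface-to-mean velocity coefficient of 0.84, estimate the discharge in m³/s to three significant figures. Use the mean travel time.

t̄ = (30.8 + 33.3 + 31.2 + 30.3) / 4 = 31.4 s
v_surface = L / t̄ = 24.3 / 31.4 = 0.7739 m/s
v_mean = 0.84 × 0.7739 = 0.6501 m/s
Q = A × v_mean = 19.3 × 0.6501 = 12.55 m³/s

12.5 m³/s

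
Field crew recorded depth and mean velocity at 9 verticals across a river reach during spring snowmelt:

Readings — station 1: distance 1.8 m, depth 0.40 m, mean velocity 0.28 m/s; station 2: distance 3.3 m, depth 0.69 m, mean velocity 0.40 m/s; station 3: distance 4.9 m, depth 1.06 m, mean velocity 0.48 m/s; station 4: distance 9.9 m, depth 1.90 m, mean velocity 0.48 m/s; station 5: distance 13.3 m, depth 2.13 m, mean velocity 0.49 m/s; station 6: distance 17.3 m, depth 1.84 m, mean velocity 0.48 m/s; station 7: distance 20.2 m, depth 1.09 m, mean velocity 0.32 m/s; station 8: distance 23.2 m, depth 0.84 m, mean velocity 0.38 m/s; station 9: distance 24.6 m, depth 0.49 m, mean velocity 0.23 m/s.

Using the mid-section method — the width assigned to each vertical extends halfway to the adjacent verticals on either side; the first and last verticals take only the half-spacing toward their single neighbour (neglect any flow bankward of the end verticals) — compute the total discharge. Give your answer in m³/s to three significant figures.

w_1 = (3.3 − 1.8)/2 = 0.75 m; q_1 = 0.28 × 0.40 × 0.75 = 0.08400 m³/s
w_2 = (4.9 − 1.8)/2 = 1.55 m; q_2 = 0.40 × 0.69 × 1.55 = 0.4278 m³/s
w_3 = (9.9 − 3.3)/2 = 3.3 m; q_3 = 0.48 × 1.06 × 3.3 = 1.679 m³/s
w_4 = (13.3 − 4.9)/2 = 4.2 m; q_4 = 0.48 × 1.90 × 4.2 = 3.830 m³/s
w_5 = (17.3 − 9.9)/2 = 3.7 m; q_5 = 0.49 × 2.13 × 3.7 = 3.862 m³/s
w_6 = (20.2 − 13.3)/2 = 3.45 m; q_6 = 0.48 × 1.84 × 3.45 = 3.047 m³/s
w_7 = (23.2 − 17.3)/2 = 2.95 m; q_7 = 0.32 × 1.09 × 2.95 = 1.029 m³/s
w_8 = (24.6 − 20.2)/2 = 2.2 m; q_8 = 0.38 × 0.84 × 2.2 = 0.7022 m³/s
w_9 = (24.6 − 23.2)/2 = 0.7 m; q_9 = 0.23 × 0.49 × 0.7 = 0.07889 m³/s
Q = Σ qᵢ = 14.74 m³/s

14.7 m³/s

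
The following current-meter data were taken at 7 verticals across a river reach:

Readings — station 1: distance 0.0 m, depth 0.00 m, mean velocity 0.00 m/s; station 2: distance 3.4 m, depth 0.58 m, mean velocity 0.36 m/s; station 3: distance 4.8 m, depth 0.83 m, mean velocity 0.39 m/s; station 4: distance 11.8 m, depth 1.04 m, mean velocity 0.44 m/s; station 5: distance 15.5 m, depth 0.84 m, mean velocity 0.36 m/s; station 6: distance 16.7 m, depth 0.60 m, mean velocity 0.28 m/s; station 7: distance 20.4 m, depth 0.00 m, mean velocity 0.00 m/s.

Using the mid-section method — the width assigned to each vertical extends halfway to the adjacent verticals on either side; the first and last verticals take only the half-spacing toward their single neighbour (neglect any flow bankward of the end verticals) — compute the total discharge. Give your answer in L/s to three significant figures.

5460 L/s

w_2 = (4.8 − 0.0)/2 = 2.4 m; q_2 = 0.36 × 0.58 × 2.4 = 0.5011 m³/s
w_3 = (11.8 − 3.4)/2 = 4.2 m; q_3 = 0.39 × 0.83 × 4.2 = 1.360 m³/s
w_4 = (15.5 − 4.8)/2 = 5.35 m; q_4 = 0.44 × 1.04 × 5.35 = 2.448 m³/s
w_5 = (16.7 − 11.8)/2 = 2.45 m; q_5 = 0.36 × 0.84 × 2.45 = 0.7409 m³/s
w_6 = (20.4 − 15.5)/2 = 2.45 m; q_6 = 0.28 × 0.60 × 2.45 = 0.4116 m³/s
Stations 1, 7 contribute zero (depth or velocity is 0).
Q = Σ qᵢ = 5.461 m³/s
= 5.461 × 1000 = 5461 L/s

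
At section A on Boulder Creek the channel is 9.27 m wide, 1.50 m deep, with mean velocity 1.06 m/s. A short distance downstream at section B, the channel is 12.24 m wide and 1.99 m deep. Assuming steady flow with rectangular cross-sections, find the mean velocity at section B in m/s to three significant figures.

0.605 m/s

Q = A₁V₁ = (9.27×1.50) × 1.06 = 14.74 m³/s
A₂ = 12.24 × 1.99 = 24.36 m²
V₂ = Q/A₂ = 14.74/24.36 = 0.6051 m/s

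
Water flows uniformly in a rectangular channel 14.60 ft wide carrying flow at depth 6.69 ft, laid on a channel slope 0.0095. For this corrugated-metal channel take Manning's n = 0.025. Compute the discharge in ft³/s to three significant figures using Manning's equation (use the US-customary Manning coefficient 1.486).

1300 ft³/s

A = b·y = 14.60 × 6.69 = 97.67 ft²
P = b + 2y = 14.60 + 2×6.69 = 27.98 ft
R = A/P = 97.67/27.98 = 3.491 ft
Q = (1.486/n)·A·R^(2/3)·S^(1/2) = (1.486/0.025) × 97.67 × 3.491^(2/3) × 0.0095^(1/2) = 1302 ft³/s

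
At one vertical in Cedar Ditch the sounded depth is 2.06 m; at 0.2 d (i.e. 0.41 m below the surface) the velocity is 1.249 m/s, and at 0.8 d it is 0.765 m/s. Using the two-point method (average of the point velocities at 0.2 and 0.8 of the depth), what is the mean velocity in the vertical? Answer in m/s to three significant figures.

1.01 m/s

v̄ = (1.249 + 0.765) / 2 = 1.007 m/s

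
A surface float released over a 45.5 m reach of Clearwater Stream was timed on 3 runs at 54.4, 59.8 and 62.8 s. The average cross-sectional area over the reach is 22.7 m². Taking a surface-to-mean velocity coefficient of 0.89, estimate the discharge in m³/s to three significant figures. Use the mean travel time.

15.6 m³/s

t̄ = (54.4 + 59.8 + 62.8) / 3 = 59 s
v_surface = L / t̄ = 45.5 / 59 = 0.7712 m/s
v_mean = 0.89 × 0.7712 = 0.6864 m/s
Q = A × v_mean = 22.7 × 0.6864 = 15.58 m³/s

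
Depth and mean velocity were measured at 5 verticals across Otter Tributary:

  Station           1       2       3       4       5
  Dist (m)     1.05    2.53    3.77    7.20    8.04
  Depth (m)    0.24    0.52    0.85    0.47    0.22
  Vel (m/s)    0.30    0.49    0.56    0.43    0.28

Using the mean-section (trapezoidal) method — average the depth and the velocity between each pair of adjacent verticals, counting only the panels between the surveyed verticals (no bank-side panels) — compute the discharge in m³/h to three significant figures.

Panel 1-2: Δb = 1.48 m, d̄ = (0.24+0.52)/2 = 0.38, v̄ = (0.30+0.49)/2 = 0.395 → q = 1.48×0.38×0.395 = 0.2221 m³/s
Panel 2-3: Δb = 1.24 m, d̄ = (0.52+0.85)/2 = 0.685, v̄ = (0.49+0.56)/2 = 0.525 → q = 1.24×0.685×0.525 = 0.4459 m³/s
Panel 3-4: Δb = 3.43 m, d̄ = (0.85+0.47)/2 = 0.66, v̄ = (0.56+0.43)/2 = 0.495 → q = 3.43×0.66×0.495 = 1.121 m³/s
Panel 4-5: Δb = 0.84 m, d̄ = (0.47+0.22)/2 = 0.345, v̄ = (0.43+0.28)/2 = 0.355 → q = 0.84×0.345×0.355 = 0.1029 m³/s
Q = Σ q = 1.892 m³/s
= 1.892 × 3600 = 6810 m³/h

6810 m³/h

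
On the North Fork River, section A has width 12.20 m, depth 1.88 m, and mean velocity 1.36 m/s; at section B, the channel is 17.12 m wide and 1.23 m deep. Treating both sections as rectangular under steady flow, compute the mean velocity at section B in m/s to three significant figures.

1.48 m/s

Q = A₁V₁ = (12.20×1.88) × 1.36 = 31.19 m³/s
A₂ = 17.12 × 1.23 = 21.06 m²
V₂ = Q/A₂ = 31.19/21.06 = 1.481 m/s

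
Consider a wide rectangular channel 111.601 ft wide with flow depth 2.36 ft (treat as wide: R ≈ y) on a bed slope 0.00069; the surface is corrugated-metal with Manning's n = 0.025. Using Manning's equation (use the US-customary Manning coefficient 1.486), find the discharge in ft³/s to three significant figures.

A = b·y = 111.601 × 2.36 = 263.4 ft²
Wide channel: R ≈ y = 2.36 ft
Q = (1.486/n)·A·R^(2/3)·S^(1/2) = (1.486/0.025) × 263.4 × 2.360^(2/3) × 0.00069^(1/2) = 728.9 ft³/s

729 ft³/s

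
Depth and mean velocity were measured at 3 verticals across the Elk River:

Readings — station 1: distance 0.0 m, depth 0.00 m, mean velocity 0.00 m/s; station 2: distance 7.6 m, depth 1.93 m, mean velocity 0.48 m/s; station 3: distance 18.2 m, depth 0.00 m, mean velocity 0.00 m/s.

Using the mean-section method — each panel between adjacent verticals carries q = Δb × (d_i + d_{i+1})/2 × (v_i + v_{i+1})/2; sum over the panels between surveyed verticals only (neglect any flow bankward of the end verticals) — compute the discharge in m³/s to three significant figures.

Panel 1-2: Δb = 7.6 m, d̄ = (0.00+1.93)/2 = 0.965, v̄ = (0.00+0.48)/2 = 0.24 → q = 7.6×0.965×0.24 = 1.760 m³/s
Panel 2-3: Δb = 10.6 m, d̄ = (1.93+0.00)/2 = 0.965, v̄ = (0.48+0.00)/2 = 0.24 → q = 10.6×0.965×0.24 = 2.455 m³/s
Q = Σ q = 4.215 m³/s

4.22 m³/s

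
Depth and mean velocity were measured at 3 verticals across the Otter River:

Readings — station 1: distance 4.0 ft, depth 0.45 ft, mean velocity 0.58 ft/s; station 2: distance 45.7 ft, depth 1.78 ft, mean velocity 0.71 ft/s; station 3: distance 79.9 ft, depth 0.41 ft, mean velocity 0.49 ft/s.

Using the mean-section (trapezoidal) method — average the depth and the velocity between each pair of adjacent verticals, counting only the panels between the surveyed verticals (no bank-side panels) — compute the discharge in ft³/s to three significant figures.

Panel 1-2: Δb = 41.7 ft, d̄ = (0.45+1.78)/2 = 1.115, v̄ = (0.58+0.71)/2 = 0.645 → q = 41.7×1.115×0.645 = 29.99 ft³/s
Panel 2-3: Δb = 34.2 ft, d̄ = (1.78+0.41)/2 = 1.095, v̄ = (0.71+0.49)/2 = 0.6 → q = 34.2×1.095×0.6 = 22.47 ft³/s
Q = Σ q = 52.46 ft³/s

52.5 ft³/s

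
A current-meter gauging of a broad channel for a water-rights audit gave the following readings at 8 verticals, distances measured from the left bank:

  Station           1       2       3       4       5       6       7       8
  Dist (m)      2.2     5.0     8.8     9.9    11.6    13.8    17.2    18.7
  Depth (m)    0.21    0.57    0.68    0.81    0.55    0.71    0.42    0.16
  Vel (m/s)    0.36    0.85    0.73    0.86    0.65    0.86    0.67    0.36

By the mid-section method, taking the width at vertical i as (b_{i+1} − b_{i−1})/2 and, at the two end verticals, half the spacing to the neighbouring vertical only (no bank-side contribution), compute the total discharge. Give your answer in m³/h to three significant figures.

25300 m³/h

w_1 = (5.0 − 2.2)/2 = 1.4 m; q_1 = 0.36 × 0.21 × 1.4 = 0.1058 m³/s
w_2 = (8.8 − 2.2)/2 = 3.3 m; q_2 = 0.85 × 0.57 × 3.3 = 1.599 m³/s
w_3 = (9.9 − 5.0)/2 = 2.45 m; q_3 = 0.73 × 0.68 × 2.45 = 1.216 m³/s
w_4 = (11.6 − 8.8)/2 = 1.4 m; q_4 = 0.86 × 0.81 × 1.4 = 0.9752 m³/s
w_5 = (13.8 − 9.9)/2 = 1.95 m; q_5 = 0.65 × 0.55 × 1.95 = 0.6971 m³/s
w_6 = (17.2 − 11.6)/2 = 2.8 m; q_6 = 0.86 × 0.71 × 2.8 = 1.710 m³/s
w_7 = (18.7 − 13.8)/2 = 2.45 m; q_7 = 0.67 × 0.42 × 2.45 = 0.6894 m³/s
w_8 = (18.7 − 17.2)/2 = 0.75 m; q_8 = 0.36 × 0.16 × 0.75 = 0.04320 m³/s
Q = Σ qᵢ = 7.036 m³/s
= 7.036 × 3600 = 25330 m³/h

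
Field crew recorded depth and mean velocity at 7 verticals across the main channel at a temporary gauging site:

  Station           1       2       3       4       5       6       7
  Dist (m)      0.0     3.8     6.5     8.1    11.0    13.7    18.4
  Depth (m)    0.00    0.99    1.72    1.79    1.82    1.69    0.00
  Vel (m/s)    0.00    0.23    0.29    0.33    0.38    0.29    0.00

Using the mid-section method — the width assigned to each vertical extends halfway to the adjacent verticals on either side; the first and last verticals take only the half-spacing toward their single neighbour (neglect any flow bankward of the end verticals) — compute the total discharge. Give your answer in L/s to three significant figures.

6890 L/s

w_2 = (6.5 − 0.0)/2 = 3.25 m; q_2 = 0.23 × 0.99 × 3.25 = 0.7400 m³/s
w_3 = (8.1 − 3.8)/2 = 2.15 m; q_3 = 0.29 × 1.72 × 2.15 = 1.072 m³/s
w_4 = (11.0 − 6.5)/2 = 2.25 m; q_4 = 0.33 × 1.79 × 2.25 = 1.329 m³/s
w_5 = (13.7 − 8.1)/2 = 2.8 m; q_5 = 0.38 × 1.82 × 2.8 = 1.936 m³/s
w_6 = (18.4 − 11.0)/2 = 3.7 m; q_6 = 0.29 × 1.69 × 3.7 = 1.813 m³/s
Stations 1, 7 contribute zero (depth or velocity is 0).
Q = Σ qᵢ = 6.891 m³/s
= 6.891 × 1000 = 6891 L/s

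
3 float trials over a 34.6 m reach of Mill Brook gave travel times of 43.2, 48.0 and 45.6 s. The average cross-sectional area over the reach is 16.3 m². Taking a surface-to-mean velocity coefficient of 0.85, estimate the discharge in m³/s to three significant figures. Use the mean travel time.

10.5 m³/s

t̄ = (43.2 + 48.0 + 45.6) / 3 = 45.6 s
v_surface = L / t̄ = 34.6 / 45.6 = 0.7588 m/s
v_mean = 0.85 × 0.7588 = 0.6450 m/s
Q = A × v_mean = 16.3 × 0.6450 = 10.51 m³/s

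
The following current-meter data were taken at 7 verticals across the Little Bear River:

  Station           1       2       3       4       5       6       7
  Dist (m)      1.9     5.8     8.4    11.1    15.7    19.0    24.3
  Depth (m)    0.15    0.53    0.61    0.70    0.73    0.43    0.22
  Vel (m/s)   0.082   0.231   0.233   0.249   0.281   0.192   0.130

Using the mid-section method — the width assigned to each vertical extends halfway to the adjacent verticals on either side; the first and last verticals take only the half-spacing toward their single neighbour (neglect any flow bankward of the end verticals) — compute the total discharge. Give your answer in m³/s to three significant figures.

2.68 m³/s

w_1 = (5.8 − 1.9)/2 = 1.95 m; q_1 = 0.082 × 0.15 × 1.95 = 0.02399 m³/s
w_2 = (8.4 − 1.9)/2 = 3.25 m; q_2 = 0.231 × 0.53 × 3.25 = 0.3979 m³/s
w_3 = (11.1 − 5.8)/2 = 2.65 m; q_3 = 0.233 × 0.61 × 2.65 = 0.3766 m³/s
w_4 = (15.7 − 8.4)/2 = 3.65 m; q_4 = 0.249 × 0.70 × 3.65 = 0.6362 m³/s
w_5 = (19.0 − 11.1)/2 = 3.95 m; q_5 = 0.281 × 0.73 × 3.95 = 0.8103 m³/s
w_6 = (24.3 − 15.7)/2 = 4.3 m; q_6 = 0.192 × 0.43 × 4.3 = 0.3550 m³/s
w_7 = (24.3 − 19.0)/2 = 2.65 m; q_7 = 0.130 × 0.22 × 2.65 = 0.07579 m³/s
Q = Σ qᵢ = 2.676 m³/s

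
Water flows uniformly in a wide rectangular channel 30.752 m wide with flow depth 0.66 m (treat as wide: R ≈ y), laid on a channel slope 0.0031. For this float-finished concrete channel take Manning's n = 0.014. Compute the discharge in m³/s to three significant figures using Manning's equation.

61.2 m³/s

A = b·y = 30.752 × 0.66 = 20.30 m²
Wide channel: R ≈ y = 0.66 m
Q = (1/n)·A·R^(2/3)·S^(1/2) = (1/0.014) × 20.30 × 0.6600^(2/3) × 0.0031^(1/2) = 61.19 m³/s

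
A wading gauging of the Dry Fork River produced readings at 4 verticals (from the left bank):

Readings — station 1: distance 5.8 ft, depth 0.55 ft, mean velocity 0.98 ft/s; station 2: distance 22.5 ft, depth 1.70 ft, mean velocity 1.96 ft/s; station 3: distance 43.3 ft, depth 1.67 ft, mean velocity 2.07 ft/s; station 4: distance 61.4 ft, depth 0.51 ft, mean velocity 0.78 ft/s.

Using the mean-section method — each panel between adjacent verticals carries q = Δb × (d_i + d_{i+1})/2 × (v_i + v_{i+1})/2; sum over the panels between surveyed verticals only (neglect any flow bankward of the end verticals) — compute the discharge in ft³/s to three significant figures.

126 ft³/s

Panel 1-2: Δb = 16.7 ft, d̄ = (0.55+1.70)/2 = 1.125, v̄ = (0.98+1.96)/2 = 1.47 → q = 16.7×1.125×1.47 = 27.62 ft³/s
Panel 2-3: Δb = 20.8 ft, d̄ = (1.70+1.67)/2 = 1.685, v̄ = (1.96+2.07)/2 = 2.015 → q = 20.8×1.685×2.015 = 70.62 ft³/s
Panel 3-4: Δb = 18.1 ft, d̄ = (1.67+0.51)/2 = 1.09, v̄ = (2.07+0.78)/2 = 1.425 → q = 18.1×1.09×1.425 = 28.11 ft³/s
Q = Σ q = 126.4 ft³/s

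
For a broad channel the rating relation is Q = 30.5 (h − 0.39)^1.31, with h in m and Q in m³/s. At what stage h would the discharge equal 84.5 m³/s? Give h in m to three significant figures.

2.57 m

h − h₀ = (Q/C)^(1/b) = (84.5/30.5)^(1/1.31) = 2.177 m
h = 0.39 + 2.177 = 2.567 m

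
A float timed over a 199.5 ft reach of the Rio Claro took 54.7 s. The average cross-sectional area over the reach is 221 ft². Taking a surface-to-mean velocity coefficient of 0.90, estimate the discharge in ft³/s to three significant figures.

725 ft³/s

v_surface = L / t̄ = 199.5 / 54.7 = 3.647 ft/s
v_mean = 0.90 × 3.647 = 3.282 ft/s
Q = A × v_mean = 221 × 3.282 = 725.4 ft³/s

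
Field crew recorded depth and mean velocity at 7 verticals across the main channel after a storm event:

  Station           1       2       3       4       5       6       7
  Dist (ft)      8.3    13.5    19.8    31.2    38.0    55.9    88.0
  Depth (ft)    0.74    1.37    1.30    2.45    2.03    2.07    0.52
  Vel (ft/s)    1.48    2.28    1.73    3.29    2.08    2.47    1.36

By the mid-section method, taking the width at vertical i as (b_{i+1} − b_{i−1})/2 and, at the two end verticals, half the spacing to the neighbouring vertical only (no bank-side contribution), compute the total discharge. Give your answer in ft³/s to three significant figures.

w_1 = (13.5 − 8.3)/2 = 2.6 ft; q_1 = 1.48 × 0.74 × 2.6 = 2.848 ft³/s
w_2 = (19.8 − 8.3)/2 = 5.75 ft; q_2 = 2.28 × 1.37 × 5.75 = 17.96 ft³/s
w_3 = (31.2 − 13.5)/2 = 8.85 ft; q_3 = 1.73 × 1.30 × 8.85 = 19.90 ft³/s
w_4 = (38.0 − 19.8)/2 = 9.1 ft; q_4 = 3.29 × 2.45 × 9.1 = 73.35 ft³/s
w_5 = (55.9 − 31.2)/2 = 12.35 ft; q_5 = 2.08 × 2.03 × 12.35 = 52.15 ft³/s
w_6 = (88.0 − 38.0)/2 = 25 ft; q_6 = 2.47 × 2.07 × 25 = 127.8 ft³/s
w_7 = (88.0 − 55.9)/2 = 16.05 ft; q_7 = 1.36 × 0.52 × 16.05 = 11.35 ft³/s
Q = Σ qᵢ = 305.4 ft³/s

305 ft³/s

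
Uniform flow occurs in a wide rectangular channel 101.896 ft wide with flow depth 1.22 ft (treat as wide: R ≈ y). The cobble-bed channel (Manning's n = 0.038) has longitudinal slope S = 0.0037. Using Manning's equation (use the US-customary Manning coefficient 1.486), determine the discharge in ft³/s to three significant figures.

338 ft³/s

A = b·y = 101.896 × 1.22 = 124.3 ft²
Wide channel: R ≈ y = 1.22 ft
Q = (1.486/n)·A·R^(2/3)·S^(1/2) = (1.486/0.038) × 124.3 × 1.220^(2/3) × 0.0037^(1/2) = 337.6 ft³/s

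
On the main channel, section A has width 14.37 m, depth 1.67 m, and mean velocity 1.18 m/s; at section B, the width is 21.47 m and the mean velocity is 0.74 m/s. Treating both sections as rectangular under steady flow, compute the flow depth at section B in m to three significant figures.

Q = A₁V₁ = (14.37×1.67) × 1.18 = 28.32 m³/s
d₂ = Q/(b₂ V₂) = 28.32/(21.47×0.74) = 1.782 m

1.78 m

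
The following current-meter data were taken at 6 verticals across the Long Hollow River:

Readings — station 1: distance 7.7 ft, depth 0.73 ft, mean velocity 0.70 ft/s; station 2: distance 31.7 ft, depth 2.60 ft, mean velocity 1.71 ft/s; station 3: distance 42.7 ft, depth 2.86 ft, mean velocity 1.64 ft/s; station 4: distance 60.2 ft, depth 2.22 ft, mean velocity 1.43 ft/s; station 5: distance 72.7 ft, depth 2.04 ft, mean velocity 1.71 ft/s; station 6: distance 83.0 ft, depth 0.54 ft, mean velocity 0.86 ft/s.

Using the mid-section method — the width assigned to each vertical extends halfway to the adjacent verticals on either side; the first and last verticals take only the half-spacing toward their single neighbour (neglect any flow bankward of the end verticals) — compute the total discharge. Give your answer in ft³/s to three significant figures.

241 ft³/s

w_1 = (31.7 − 7.7)/2 = 12 ft; q_1 = 0.70 × 0.73 × 12 = 6.132 ft³/s
w_2 = (42.7 − 7.7)/2 = 17.5 ft; q_2 = 1.71 × 2.60 × 17.5 = 77.81 ft³/s
w_3 = (60.2 − 31.7)/2 = 14.25 ft; q_3 = 1.64 × 2.86 × 14.25 = 66.84 ft³/s
w_4 = (72.7 − 42.7)/2 = 15 ft; q_4 = 1.43 × 2.22 × 15 = 47.62 ft³/s
w_5 = (83.0 − 60.2)/2 = 11.4 ft; q_5 = 1.71 × 2.04 × 11.4 = 39.77 ft³/s
w_6 = (83.0 − 72.7)/2 = 5.15 ft; q_6 = 0.86 × 0.54 × 5.15 = 2.392 ft³/s
Q = Σ qᵢ = 240.6 ft³/s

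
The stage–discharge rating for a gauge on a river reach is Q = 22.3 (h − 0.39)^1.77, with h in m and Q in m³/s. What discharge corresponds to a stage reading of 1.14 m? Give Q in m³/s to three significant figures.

Q = 22.3 × (1.14 − 0.39)^1.77 = 22.3 × 0.75^1.77 = 13.40 m³/s

13.4 m³/s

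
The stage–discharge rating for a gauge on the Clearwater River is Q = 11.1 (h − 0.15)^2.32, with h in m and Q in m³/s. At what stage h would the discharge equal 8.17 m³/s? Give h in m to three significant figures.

1.03 m

h − h₀ = (Q/C)^(1/b) = (8.17/11.1)^(1/2.32) = 0.8763 m
h = 0.15 + 0.8763 = 1.026 m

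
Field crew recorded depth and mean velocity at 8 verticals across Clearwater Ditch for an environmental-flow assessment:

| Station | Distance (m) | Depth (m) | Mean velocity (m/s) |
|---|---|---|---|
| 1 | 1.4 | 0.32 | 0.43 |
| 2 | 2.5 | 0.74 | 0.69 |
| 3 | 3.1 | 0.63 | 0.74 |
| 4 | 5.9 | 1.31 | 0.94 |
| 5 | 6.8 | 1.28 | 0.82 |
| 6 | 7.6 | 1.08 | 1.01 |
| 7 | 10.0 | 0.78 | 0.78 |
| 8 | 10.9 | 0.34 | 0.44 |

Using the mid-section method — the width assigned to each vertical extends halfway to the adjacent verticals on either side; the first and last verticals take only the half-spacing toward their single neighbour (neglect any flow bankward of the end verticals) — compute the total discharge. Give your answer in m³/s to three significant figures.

w_1 = (2.5 − 1.4)/2 = 0.55 m; q_1 = 0.43 × 0.32 × 0.55 = 0.07568 m³/s
w_2 = (3.1 − 1.4)/2 = 0.85 m; q_2 = 0.69 × 0.74 × 0.85 = 0.4340 m³/s
w_3 = (5.9 − 2.5)/2 = 1.7 m; q_3 = 0.74 × 0.63 × 1.7 = 0.7925 m³/s
w_4 = (6.8 − 3.1)/2 = 1.85 m; q_4 = 0.94 × 1.31 × 1.85 = 2.278 m³/s
w_5 = (7.6 − 5.9)/2 = 0.85 m; q_5 = 0.82 × 1.28 × 0.85 = 0.8922 m³/s
w_6 = (10.0 − 6.8)/2 = 1.6 m; q_6 = 1.01 × 1.08 × 1.6 = 1.745 m³/s
w_7 = (10.9 − 7.6)/2 = 1.65 m; q_7 = 0.78 × 0.78 × 1.65 = 1.004 m³/s
w_8 = (10.9 − 10.0)/2 = 0.45 m; q_8 = 0.44 × 0.34 × 0.45 = 0.06732 m³/s
Q = Σ qᵢ = 7.289 m³/s

7.29 m³/s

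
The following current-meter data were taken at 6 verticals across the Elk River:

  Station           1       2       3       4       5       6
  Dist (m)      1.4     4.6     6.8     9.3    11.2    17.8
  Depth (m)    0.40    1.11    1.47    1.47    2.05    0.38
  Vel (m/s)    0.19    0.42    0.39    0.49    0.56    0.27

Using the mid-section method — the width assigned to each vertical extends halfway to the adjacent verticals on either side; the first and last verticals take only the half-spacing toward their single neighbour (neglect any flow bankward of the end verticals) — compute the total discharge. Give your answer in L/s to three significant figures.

9530 L/s

w_1 = (4.6 − 1.4)/2 = 1.6 m; q_1 = 0.19 × 0.40 × 1.6 = 0.1216 m³/s
w_2 = (6.8 − 1.4)/2 = 2.7 m; q_2 = 0.42 × 1.11 × 2.7 = 1.259 m³/s
w_3 = (9.3 − 4.6)/2 = 2.35 m; q_3 = 0.39 × 1.47 × 2.35 = 1.347 m³/s
w_4 = (11.2 − 6.8)/2 = 2.2 m; q_4 = 0.49 × 1.47 × 2.2 = 1.585 m³/s
w_5 = (17.8 − 9.3)/2 = 4.25 m; q_5 = 0.56 × 2.05 × 4.25 = 4.879 m³/s
w_6 = (17.8 − 11.2)/2 = 3.3 m; q_6 = 0.27 × 0.38 × 3.3 = 0.3386 m³/s
Q = Σ qᵢ = 9.530 m³/s
= 9.530 × 1000 = 9530 L/s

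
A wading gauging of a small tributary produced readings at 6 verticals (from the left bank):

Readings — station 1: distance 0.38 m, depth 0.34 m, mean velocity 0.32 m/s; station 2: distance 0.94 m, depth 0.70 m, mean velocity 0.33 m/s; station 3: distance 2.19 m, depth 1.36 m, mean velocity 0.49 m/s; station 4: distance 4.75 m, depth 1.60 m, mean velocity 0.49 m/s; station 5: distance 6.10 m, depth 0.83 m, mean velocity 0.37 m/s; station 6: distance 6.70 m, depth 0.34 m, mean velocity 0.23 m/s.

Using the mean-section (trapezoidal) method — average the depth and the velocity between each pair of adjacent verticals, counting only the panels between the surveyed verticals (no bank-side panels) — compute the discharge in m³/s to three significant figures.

3.29 m³/s

Panel 1-2: Δb = 0.56 m, d̄ = (0.34+0.70)/2 = 0.52, v̄ = (0.32+0.33)/2 = 0.325 → q = 0.56×0.52×0.325 = 0.09464 m³/s
Panel 2-3: Δb = 1.25 m, d̄ = (0.70+1.36)/2 = 1.03, v̄ = (0.33+0.49)/2 = 0.41 → q = 1.25×1.03×0.41 = 0.5279 m³/s
Panel 3-4: Δb = 2.56 m, d̄ = (1.36+1.60)/2 = 1.48, v̄ = (0.49+0.49)/2 = 0.49 → q = 2.56×1.48×0.49 = 1.857 m³/s
Panel 4-5: Δb = 1.35 m, d̄ = (1.60+0.83)/2 = 1.215, v̄ = (0.49+0.37)/2 = 0.43 → q = 1.35×1.215×0.43 = 0.7053 m³/s
Panel 5-6: Δb = 0.6 m, d̄ = (0.83+0.34)/2 = 0.585, v̄ = (0.37+0.23)/2 = 0.3 → q = 0.6×0.585×0.3 = 0.1053 m³/s
Q = Σ q = 3.290 m³/s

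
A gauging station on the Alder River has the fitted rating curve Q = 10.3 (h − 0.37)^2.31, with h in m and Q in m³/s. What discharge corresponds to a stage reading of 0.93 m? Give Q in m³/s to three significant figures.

2.70 m³/s

Q = 10.3 × (0.93 − 0.37)^2.31 = 10.3 × 0.56^2.31 = 2.699 m³/s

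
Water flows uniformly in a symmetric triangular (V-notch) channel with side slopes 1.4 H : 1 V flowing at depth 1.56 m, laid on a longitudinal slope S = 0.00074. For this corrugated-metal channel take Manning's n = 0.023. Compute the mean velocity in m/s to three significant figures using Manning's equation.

0.874 m/s

A = z·y² = 1.4×1.56² = 3.407 m²
P = 2y√(1+z²) = 2×1.56×√(1+1.4²) = 5.368 m
R = A/P = 3.407/5.368 = 0.6347 m
Q = (1/n)·A·R^(2/3)·S^(1/2) = (1/0.023) × 3.407 × 0.6347^(2/3) × 0.00074^(1/2) = 2.976 m³/s
V = Q/A = 2.976/3.407 = 0.8735 m/s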